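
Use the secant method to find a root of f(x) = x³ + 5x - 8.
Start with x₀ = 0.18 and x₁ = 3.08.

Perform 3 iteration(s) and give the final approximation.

f(x) = x³ + 5x - 8
x₀ = 0.18, x₁ = 3.08

Secant formula: x_{n+1} = x_n - f(x_n)(x_n - x_{n-1})/(f(x_n) - f(x_{n-1}))

Iteration 1:
  f(0.180000) = -7.094168
  f(3.080000) = 36.618112
  x_2 = 3.080000 - 36.618112×(3.080000 - 0.180000)/(36.618112 - (-7.094168))
       = 0.650648
Iteration 2:
  f(3.080000) = 36.618112
  f(0.650648) = -4.471314
  x_3 = 0.650648 - (-4.471314)×(0.650648 - 3.080000)/(-4.471314 - 36.618112)
       = 0.915008
Iteration 3:
  f(0.650648) = -4.471314
  f(0.915008) = -2.658881
  x_4 = 0.915008 - (-2.658881)×(0.915008 - 0.650648)/(-2.658881 - (-4.471314))
       = 1.302830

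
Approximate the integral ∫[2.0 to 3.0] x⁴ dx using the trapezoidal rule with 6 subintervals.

f(x) = x⁴
a = 2.0, b = 3.0, n = 6
h = (b - a)/n = 0.166667

Trapezoidal rule: (h/2)[f(x₀) + 2f(x₁) + 2f(x₂) + ... + f(xₙ)]

x_0 = 2.0000, f(x_0) = 16.000000, coefficient = 1
x_1 = 2.1667, f(x_1) = 22.037809, coefficient = 2
x_2 = 2.3333, f(x_2) = 29.641975, coefficient = 2
x_3 = 2.5000, f(x_3) = 39.062500, coefficient = 2
x_4 = 2.6667, f(x_4) = 50.567901, coefficient = 2
x_5 = 2.8333, f(x_5) = 64.445216, coefficient = 2
x_6 = 3.0000, f(x_6) = 81.000000, coefficient = 1

I ≈ (0.166667/2) × 508.510802 = 42.375900
Exact value: 42.200000
Error: 0.175900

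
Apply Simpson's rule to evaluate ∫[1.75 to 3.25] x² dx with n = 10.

f(x) = x²
a = 1.75, b = 3.25, n = 10
h = (b - a)/n = 0.150000

Simpson's rule: (h/3)[f(x₀) + 4f(x₁) + 2f(x₂) + ... + f(xₙ)]

x_0 = 1.7500, f(x_0) = 3.062500, coefficient = 1
x_1 = 1.9000, f(x_1) = 3.610000, coefficient = 4
x_2 = 2.0500, f(x_2) = 4.202500, coefficient = 2
x_3 = 2.2000, f(x_3) = 4.840000, coefficient = 4
x_4 = 2.3500, f(x_4) = 5.522500, coefficient = 2
x_5 = 2.5000, f(x_5) = 6.250000, coefficient = 4
x_6 = 2.6500, f(x_6) = 7.022500, coefficient = 2
x_7 = 2.8000, f(x_7) = 7.840000, coefficient = 4
x_8 = 2.9500, f(x_8) = 8.702500, coefficient = 2
x_9 = 3.1000, f(x_9) = 9.610000, coefficient = 4
x_10 = 3.2500, f(x_10) = 10.562500, coefficient = 1

I ≈ (0.150000/3) × 193.125000 = 9.656250
Exact value: 9.656250
Error: 0.000000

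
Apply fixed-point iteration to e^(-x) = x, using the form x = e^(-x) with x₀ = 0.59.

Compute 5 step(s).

Equation: e^(-x) = x
Fixed-point form: x = e^(-x)
x₀ = 0.59

x_1 = g(0.590000) = 0.554327
x_2 = g(0.554327) = 0.574459
x_3 = g(0.574459) = 0.563010
x_4 = g(0.563010) = 0.569493
x_5 = g(0.569493) = 0.565812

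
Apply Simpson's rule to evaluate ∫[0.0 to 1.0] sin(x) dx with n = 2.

f(x) = sin(x)
a = 0.0, b = 1.0, n = 2
h = (b - a)/n = 0.500000

Simpson's rule: (h/3)[f(x₀) + 4f(x₁) + 2f(x₂) + ... + f(xₙ)]

x_0 = 0.0000, f(x_0) = 0.000000, coefficient = 1
x_1 = 0.5000, f(x_1) = 0.479426, coefficient = 4
x_2 = 1.0000, f(x_2) = 0.841471, coefficient = 1

I ≈ (0.500000/3) × 2.759173 = 0.459862
Exact value: 0.459698
Error: 0.000164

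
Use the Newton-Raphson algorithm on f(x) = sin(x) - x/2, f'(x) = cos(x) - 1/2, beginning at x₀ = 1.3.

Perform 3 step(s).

f(x) = sin(x) - x/2
f'(x) = cos(x) - 1/2
x₀ = 1.3

Newton-Raphson formula: x_{n+1} = x_n - f(x_n)/f'(x_n)

Iteration 1:
  f(1.300000) = 0.313558
  f'(1.300000) = -0.232501
  x_1 = 1.300000 - 0.313558/(-0.232501) = 2.648631
Iteration 2:
  f(2.648631) = -0.851078
  f'(2.648631) = -1.380935
  x_2 = 2.648631 - (-0.851078)/(-1.380935) = 2.032325
Iteration 3:
  f(2.032325) = -0.120790
  f'(2.032325) = -0.945317
  x_3 = 2.032325 - (-0.120790)/(-0.945317) = 1.904548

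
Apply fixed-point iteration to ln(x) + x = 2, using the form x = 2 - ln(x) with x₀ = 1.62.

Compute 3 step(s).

Equation: ln(x) + x = 2
Fixed-point form: x = 2 - ln(x)
x₀ = 1.62

x_1 = g(1.620000) = 1.517574
x_2 = g(1.517574) = 1.582887
x_3 = g(1.582887) = 1.540750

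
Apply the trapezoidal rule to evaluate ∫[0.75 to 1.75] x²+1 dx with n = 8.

f(x) = x²+1
a = 0.75, b = 1.75, n = 8
h = (b - a)/n = 0.125000

Trapezoidal rule: (h/2)[f(x₀) + 2f(x₁) + 2f(x₂) + ... + f(xₙ)]

x_0 = 0.7500, f(x_0) = 1.562500, coefficient = 1
x_1 = 0.8750, f(x_1) = 1.765625, coefficient = 2
x_2 = 1.0000, f(x_2) = 2.000000, coefficient = 2
x_3 = 1.1250, f(x_3) = 2.265625, coefficient = 2
x_4 = 1.2500, f(x_4) = 2.562500, coefficient = 2
x_5 = 1.3750, f(x_5) = 2.890625, coefficient = 2
x_6 = 1.5000, f(x_6) = 3.250000, coefficient = 2
x_7 = 1.6250, f(x_7) = 3.640625, coefficient = 2
x_8 = 1.7500, f(x_8) = 4.062500, coefficient = 1

I ≈ (0.125000/2) × 42.375000 = 2.648438
Exact value: 2.645833
Error: 0.002604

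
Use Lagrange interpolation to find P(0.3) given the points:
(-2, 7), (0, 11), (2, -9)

Lagrange interpolation formula:
P(x) = Σ yᵢ × Lᵢ(x)
where Lᵢ(x) = Π_{j≠i} (x - xⱼ)/(xᵢ - xⱼ)

L_0(0.3) = (0.3 - 0)/(-2 - 0) × (0.3 - 2)/(-2 - 2) = -0.063750
L_1(0.3) = (0.3 - (-2))/(0 - (-2)) × (0.3 - 2)/(0 - 2) = 0.977500
L_2(0.3) = (0.3 - (-2))/(2 - (-2)) × (0.3 - 0)/(2 - 0) = 0.086250

P(0.3) = 7×L_0(0.3) + 11×L_1(0.3) + (-9)×L_2(0.3)
P(0.3) = 9.530000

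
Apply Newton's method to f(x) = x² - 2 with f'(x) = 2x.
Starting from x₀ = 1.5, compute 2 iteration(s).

f(x) = x² - 2
f'(x) = 2x
x₀ = 1.5

Newton-Raphson formula: x_{n+1} = x_n - f(x_n)/f'(x_n)

Iteration 1:
  f(1.500000) = 0.250000
  f'(1.500000) = 3.000000
  x_1 = 1.500000 - 0.250000/3.000000 = 1.416667
Iteration 2:
  f(1.416667) = 0.006944
  f'(1.416667) = 2.833333
  x_2 = 1.416667 - 0.006944/2.833333 = 1.414216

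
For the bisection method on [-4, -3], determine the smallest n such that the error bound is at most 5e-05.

We need (b-a)/2^n ≤ 5e-05
(-3 - (-4))/2^n ≤ 5e-05
1/2^n ≤ 5e-05
2^n ≥ 20000
n ≥ log₂(20000) = 14.29
n ≥ 15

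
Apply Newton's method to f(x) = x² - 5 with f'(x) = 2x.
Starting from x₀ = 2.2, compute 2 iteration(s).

f(x) = x² - 5
f'(x) = 2x
x₀ = 2.2

Newton-Raphson formula: x_{n+1} = x_n - f(x_n)/f'(x_n)

Iteration 1:
  f(2.200000) = -0.160000
  f'(2.200000) = 4.400000
  x_1 = 2.200000 - (-0.160000)/4.400000 = 2.236364
Iteration 2:
  f(2.236364) = 0.001322
  f'(2.236364) = 4.472727
  x_2 = 2.236364 - 0.001322/4.472727 = 2.236068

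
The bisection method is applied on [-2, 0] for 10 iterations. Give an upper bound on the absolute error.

Bisection error bound: |error| ≤ (b-a)/2^n
|error| ≤ (0 - (-2))/2^10 = 2/2^10
|error| ≤ 0.0019531250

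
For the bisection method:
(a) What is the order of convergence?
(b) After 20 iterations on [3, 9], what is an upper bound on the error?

(a) Bisection has linear (order 1) convergence; the error is halved each step.

(b) Error bound = (b-a)/2^n = (9 - 3)/2^{20}
    = 6/2^{20}

(a) 1 (linear); (b) error ≤ 5.72e-06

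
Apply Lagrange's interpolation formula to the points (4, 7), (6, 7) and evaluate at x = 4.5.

Lagrange interpolation formula:
P(x) = Σ yᵢ × Lᵢ(x)
where Lᵢ(x) = Π_{j≠i} (x - xⱼ)/(xᵢ - xⱼ)

L_0(4.5) = (4.5 - 6)/(4 - 6) = 0.750000
L_1(4.5) = (4.5 - 4)/(6 - 4) = 0.250000

P(4.5) = 7×L_0(4.5) + 7×L_1(4.5)
P(4.5) = 7.000000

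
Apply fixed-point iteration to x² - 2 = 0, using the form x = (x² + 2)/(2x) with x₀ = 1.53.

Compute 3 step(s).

Equation: x² - 2 = 0
Fixed-point form: x = (x² + 2)/(2x)
x₀ = 1.53

x_1 = g(1.530000) = 1.418595
x_2 = g(1.418595) = 1.414220
x_3 = g(1.414220) = 1.414214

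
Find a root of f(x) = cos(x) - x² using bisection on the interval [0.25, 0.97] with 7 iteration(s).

f(x) = cos(x) - x²
Initial interval: [0.25, 0.97]

Iteration 1:
  c_1 = (0.250000 + 0.970000)/2 = 0.610000
  f(c_1) = f(0.610000) = 0.447548
  f(a) × f(c) ≥ 0, new interval: [0.610000, 0.970000]
Iteration 2:
  c_2 = (0.610000 + 0.970000)/2 = 0.790000
  f(c_2) = f(0.790000) = 0.079745
  f(a) × f(c) ≥ 0, new interval: [0.790000, 0.970000]
Iteration 3:
  c_3 = (0.790000 + 0.970000)/2 = 0.880000
  f(c_3) = f(0.880000) = -0.137249
  f(a) × f(c) < 0, new interval: [0.790000, 0.880000]
Iteration 4:
  c_4 = (0.790000 + 0.880000)/2 = 0.835000
  f(c_4) = f(0.835000) = -0.026047
  f(a) × f(c) < 0, new interval: [0.790000, 0.835000]
Iteration 5:
  c_5 = (0.790000 + 0.835000)/2 = 0.812500
  f(c_5) = f(0.812500) = 0.027529
  f(a) × f(c) ≥ 0, new interval: [0.812500, 0.835000]
Iteration 6:
  c_6 = (0.812500 + 0.835000)/2 = 0.823750
  f(c_6) = f(0.823750) = 0.000911
  f(a) × f(c) ≥ 0, new interval: [0.823750, 0.835000]
Iteration 7:
  c_7 = (0.823750 + 0.835000)/2 = 0.829375
  f(c_7) = f(0.829375) = -0.012526
  f(a) × f(c) < 0, new interval: [0.823750, 0.829375]

After 7 iteration(s), the approximation is c_7 = 0.829375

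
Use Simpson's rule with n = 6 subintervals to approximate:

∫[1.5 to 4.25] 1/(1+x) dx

f(x) = 1/(1+x)
a = 1.5, b = 4.25, n = 6
h = (b - a)/n = 0.458333

Simpson's rule: (h/3)[f(x₀) + 4f(x₁) + 2f(x₂) + ... + f(xₙ)]

x_0 = 1.5000, f(x_0) = 0.400000, coefficient = 1
x_1 = 1.9583, f(x_1) = 0.338028, coefficient = 4
x_2 = 2.4167, f(x_2) = 0.292683, coefficient = 2
x_3 = 2.8750, f(x_3) = 0.258065, coefficient = 4
x_4 = 3.3333, f(x_4) = 0.230769, coefficient = 2
x_5 = 3.7917, f(x_5) = 0.208696, coefficient = 4
x_6 = 4.2500, f(x_6) = 0.190476, coefficient = 1

I ≈ (0.458333/3) × 4.856534 = 0.741970
Exact value: 0.741937
Error: 0.000033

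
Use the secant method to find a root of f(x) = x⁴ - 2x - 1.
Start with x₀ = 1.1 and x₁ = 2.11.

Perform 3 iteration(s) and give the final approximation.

f(x) = x⁴ - 2x - 1
x₀ = 1.1, x₁ = 2.11

Secant formula: x_{n+1} = x_n - f(x_n)(x_n - x_{n-1})/(f(x_n) - f(x_{n-1}))

Iteration 1:
  f(1.100000) = -1.735900
  f(2.110000) = 14.601194
  x_2 = 2.110000 - 14.601194×(2.110000 - 1.100000)/(14.601194 - (-1.735900))
       = 1.207318
Iteration 2:
  f(2.110000) = 14.601194
  f(1.207318) = -1.289991
  x_3 = 1.207318 - (-1.289991)×(1.207318 - 2.110000)/(-1.289991 - 14.601194)
       = 1.280594
Iteration 3:
  f(1.207318) = -1.289991
  f(1.280594) = -0.871845
  x_4 = 1.280594 - (-0.871845)×(1.280594 - 1.207318)/(-0.871845 - (-1.289991))
       = 1.433378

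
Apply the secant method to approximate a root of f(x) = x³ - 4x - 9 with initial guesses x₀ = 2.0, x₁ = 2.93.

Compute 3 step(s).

f(x) = x³ - 4x - 9
x₀ = 2.0, x₁ = 2.93

Secant formula: x_{n+1} = x_n - f(x_n)(x_n - x_{n-1})/(f(x_n) - f(x_{n-1}))

Iteration 1:
  f(2.000000) = -9.000000
  f(2.930000) = 4.433757
  x_2 = 2.930000 - 4.433757×(2.930000 - 2.000000)/(4.433757 - (-9.000000))
       = 2.623057
Iteration 2:
  f(2.930000) = 4.433757
  f(2.623057) = -1.444469
  x_3 = 2.623057 - (-1.444469)×(2.623057 - 2.930000)/(-1.444469 - 4.433757)
       = 2.698483
Iteration 3:
  f(2.623057) = -1.444469
  f(2.698483) = -0.144091
  x_4 = 2.698483 - (-0.144091)×(2.698483 - 2.623057)/(-0.144091 - (-1.444469))
       = 2.706841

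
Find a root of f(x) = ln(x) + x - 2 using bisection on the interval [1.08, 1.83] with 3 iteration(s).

f(x) = ln(x) + x - 2
Initial interval: [1.08, 1.83]

Iteration 1:
  c_1 = (1.080000 + 1.830000)/2 = 1.455000
  f(c_1) = f(1.455000) = -0.169994
  f(a) × f(c) ≥ 0, new interval: [1.455000, 1.830000]
Iteration 2:
  c_2 = (1.455000 + 1.830000)/2 = 1.642500
  f(c_2) = f(1.642500) = 0.138719
  f(a) × f(c) < 0, new interval: [1.455000, 1.642500]
Iteration 3:
  c_3 = (1.455000 + 1.642500)/2 = 1.548750
  f(c_3) = f(1.548750) = -0.013802
  f(a) × f(c) ≥ 0, new interval: [1.548750, 1.642500]

After 3 iteration(s), the approximation is c_3 = 1.548750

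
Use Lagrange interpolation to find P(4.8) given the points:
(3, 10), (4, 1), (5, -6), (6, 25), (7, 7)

Lagrange interpolation formula:
P(x) = Σ yᵢ × Lᵢ(x)
where Lᵢ(x) = Π_{j≠i} (x - xⱼ)/(xᵢ - xⱼ)

L_0(4.8) = (4.8 - 4)/(3 - 4) × (4.8 - 5)/(3 - 5) × (4.8 - 6)/(3 - 6) × (4.8 - 7)/(3 - 7) = -0.017600
L_1(4.8) = (4.8 - 3)/(4 - 3) × (4.8 - 5)/(4 - 5) × (4.8 - 6)/(4 - 6) × (4.8 - 7)/(4 - 7) = 0.158400
L_2(4.8) = (4.8 - 3)/(5 - 3) × (4.8 - 4)/(5 - 4) × (4.8 - 6)/(5 - 6) × (4.8 - 7)/(5 - 7) = 0.950400
L_3(4.8) = (4.8 - 3)/(6 - 3) × (4.8 - 4)/(6 - 4) × (4.8 - 5)/(6 - 5) × (4.8 - 7)/(6 - 7) = -0.105600
L_4(4.8) = (4.8 - 3)/(7 - 3) × (4.8 - 4)/(7 - 4) × (4.8 - 5)/(7 - 5) × (4.8 - 6)/(7 - 6) = 0.014400

P(4.8) = 10×L_0(4.8) + 1×L_1(4.8) + (-6)×L_2(4.8) + 25×L_3(4.8) + 7×L_4(4.8)
P(4.8) = -8.259200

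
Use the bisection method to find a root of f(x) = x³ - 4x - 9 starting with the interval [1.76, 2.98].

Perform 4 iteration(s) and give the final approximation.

f(x) = x³ - 4x - 9
Initial interval: [1.76, 2.98]

Iteration 1:
  c_1 = (1.760000 + 2.980000)/2 = 2.370000
  f(c_1) = f(2.370000) = -5.167947
  f(a) × f(c) ≥ 0, new interval: [2.370000, 2.980000]
Iteration 2:
  c_2 = (2.370000 + 2.980000)/2 = 2.675000
  f(c_2) = f(2.675000) = -0.558703
  f(a) × f(c) ≥ 0, new interval: [2.675000, 2.980000]
Iteration 3:
  c_3 = (2.675000 + 2.980000)/2 = 2.827500
  f(c_3) = f(2.827500) = 2.295173
  f(a) × f(c) < 0, new interval: [2.675000, 2.827500]
Iteration 4:
  c_4 = (2.675000 + 2.827500)/2 = 2.751250
  f(c_4) = f(2.751250) = 0.820247
  f(a) × f(c) < 0, new interval: [2.675000, 2.751250]

After 4 iteration(s), the approximation is c_4 = 2.751250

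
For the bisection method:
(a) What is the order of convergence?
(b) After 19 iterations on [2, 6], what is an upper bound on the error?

(a) Bisection has linear (order 1) convergence; the error is halved each step.

(b) Error bound = (b-a)/2^n = (6 - 2)/2^{19}
    = 4/2^{19}

(a) 1 (linear); (b) error ≤ 7.63e-06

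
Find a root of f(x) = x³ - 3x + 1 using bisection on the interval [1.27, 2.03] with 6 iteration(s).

f(x) = x³ - 3x + 1
Initial interval: [1.27, 2.03]

Iteration 1:
  c_1 = (1.270000 + 2.030000)/2 = 1.650000
  f(c_1) = f(1.650000) = 0.542125
  f(a) × f(c) < 0, new interval: [1.270000, 1.650000]
Iteration 2:
  c_2 = (1.270000 + 1.650000)/2 = 1.460000
  f(c_2) = f(1.460000) = -0.267864
  f(a) × f(c) ≥ 0, new interval: [1.460000, 1.650000]
Iteration 3:
  c_3 = (1.460000 + 1.650000)/2 = 1.555000
  f(c_3) = f(1.555000) = 0.095029
  f(a) × f(c) < 0, new interval: [1.460000, 1.555000]
Iteration 4:
  c_4 = (1.460000 + 1.555000)/2 = 1.507500
  f(c_4) = f(1.507500) = -0.096621
  f(a) × f(c) ≥ 0, new interval: [1.507500, 1.555000]
Iteration 5:
  c_5 = (1.507500 + 1.555000)/2 = 1.531250
  f(c_5) = f(1.531250) = -0.003387
  f(a) × f(c) ≥ 0, new interval: [1.531250, 1.555000]
Iteration 6:
  c_6 = (1.531250 + 1.555000)/2 = 1.543125
  f(c_6) = f(1.543125) = 0.045168
  f(a) × f(c) < 0, new interval: [1.531250, 1.543125]

After 6 iteration(s), the approximation is c_6 = 1.543125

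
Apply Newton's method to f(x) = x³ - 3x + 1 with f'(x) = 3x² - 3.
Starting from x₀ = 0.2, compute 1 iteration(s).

f(x) = x³ - 3x + 1
f'(x) = 3x² - 3
x₀ = 0.2

Newton-Raphson formula: x_{n+1} = x_n - f(x_n)/f'(x_n)

Iteration 1:
  f(0.200000) = 0.408000
  f'(0.200000) = -2.880000
  x_1 = 0.200000 - 0.408000/(-2.880000) = 0.341667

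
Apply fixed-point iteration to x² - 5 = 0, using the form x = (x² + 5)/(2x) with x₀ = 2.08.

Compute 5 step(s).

Equation: x² - 5 = 0
Fixed-point form: x = (x² + 5)/(2x)
x₀ = 2.08

x_1 = g(2.080000) = 2.241923
x_2 = g(2.241923) = 2.236076
x_3 = g(2.236076) = 2.236068
x_4 = g(2.236068) = 2.236068
x_5 = g(2.236068) = 2.236068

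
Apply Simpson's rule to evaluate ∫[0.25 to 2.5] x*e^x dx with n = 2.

f(x) = x*e^x
a = 0.25, b = 2.5, n = 2
h = (b - a)/n = 1.125000

Simpson's rule: (h/3)[f(x₀) + 4f(x₁) + 2f(x₂) + ... + f(xₙ)]

x_0 = 0.2500, f(x_0) = 0.321006, coefficient = 1
x_1 = 1.3750, f(x_1) = 5.438230, coefficient = 4
x_2 = 2.5000, f(x_2) = 30.456235, coefficient = 1

I ≈ (1.125000/3) × 52.530163 = 19.698811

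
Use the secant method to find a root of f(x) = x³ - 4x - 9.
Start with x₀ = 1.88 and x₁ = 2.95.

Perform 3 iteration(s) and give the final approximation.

f(x) = x³ - 4x - 9
x₀ = 1.88, x₁ = 2.95

Secant formula: x_{n+1} = x_n - f(x_n)(x_n - x_{n-1})/(f(x_n) - f(x_{n-1}))

Iteration 1:
  f(1.880000) = -9.875328
  f(2.950000) = 4.872375
  x_2 = 2.950000 - 4.872375×(2.950000 - 1.880000)/(4.872375 - (-9.875328))
       = 2.596491
Iteration 2:
  f(2.950000) = 4.872375
  f(2.596491) = -1.881026
  x_3 = 2.596491 - (-1.881026)×(2.596491 - 2.950000)/(-1.881026 - 4.872375)
       = 2.694954
Iteration 3:
  f(2.596491) = -1.881026
  f(2.694954) = -0.206964
  x_4 = 2.694954 - (-0.206964)×(2.694954 - 2.596491)/(-0.206964 - (-1.881026))
       = 2.707127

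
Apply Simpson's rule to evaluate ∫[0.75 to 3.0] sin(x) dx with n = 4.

f(x) = sin(x)
a = 0.75, b = 3.0, n = 4
h = (b - a)/n = 0.562500

Simpson's rule: (h/3)[f(x₀) + 4f(x₁) + 2f(x₂) + ... + f(xₙ)]

x_0 = 0.7500, f(x_0) = 0.681639, coefficient = 1
x_1 = 1.3125, f(x_1) = 0.966827, coefficient = 4
x_2 = 1.8750, f(x_2) = 0.954086, coefficient = 2
x_3 = 2.4375, f(x_3) = 0.647343, coefficient = 4
x_4 = 3.0000, f(x_4) = 0.141120, coefficient = 1

I ≈ (0.562500/3) × 9.187607 = 1.722676
Exact value: 1.721681
Error: 0.000995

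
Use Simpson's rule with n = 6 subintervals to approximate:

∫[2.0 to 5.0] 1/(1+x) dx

f(x) = 1/(1+x)
a = 2.0, b = 5.0, n = 6
h = (b - a)/n = 0.500000

Simpson's rule: (h/3)[f(x₀) + 4f(x₁) + 2f(x₂) + ... + f(xₙ)]

x_0 = 2.0000, f(x_0) = 0.333333, coefficient = 1
x_1 = 2.5000, f(x_1) = 0.285714, coefficient = 4
x_2 = 3.0000, f(x_2) = 0.250000, coefficient = 2
x_3 = 3.5000, f(x_3) = 0.222222, coefficient = 4
x_4 = 4.0000, f(x_4) = 0.200000, coefficient = 2
x_5 = 4.5000, f(x_5) = 0.181818, coefficient = 4
x_6 = 5.0000, f(x_6) = 0.166667, coefficient = 1

I ≈ (0.500000/3) × 4.159019 = 0.693170
Exact value: 0.693147
Error: 0.000023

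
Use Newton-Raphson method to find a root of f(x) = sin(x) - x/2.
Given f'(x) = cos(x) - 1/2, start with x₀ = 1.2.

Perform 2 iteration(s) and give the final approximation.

f(x) = sin(x) - x/2
f'(x) = cos(x) - 1/2
x₀ = 1.2

Newton-Raphson formula: x_{n+1} = x_n - f(x_n)/f'(x_n)

Iteration 1:
  f(1.200000) = 0.332039
  f'(1.200000) = -0.137642
  x_1 = 1.200000 - 0.332039/(-0.137642) = 3.612334
Iteration 2:
  f(3.612334) = -2.259714
  f'(3.612334) = -1.391232
  x_2 = 3.612334 - (-2.259714)/(-1.391232) = 1.988080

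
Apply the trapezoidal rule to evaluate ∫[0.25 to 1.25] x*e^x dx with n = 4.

f(x) = x*e^x
a = 0.25, b = 1.25, n = 4
h = (b - a)/n = 0.250000

Trapezoidal rule: (h/2)[f(x₀) + 2f(x₁) + 2f(x₂) + ... + f(xₙ)]

x_0 = 0.2500, f(x_0) = 0.321006, coefficient = 1
x_1 = 0.5000, f(x_1) = 0.824361, coefficient = 2
x_2 = 0.7500, f(x_2) = 1.587750, coefficient = 2
x_3 = 1.0000, f(x_3) = 2.718282, coefficient = 2
x_4 = 1.2500, f(x_4) = 4.362929, coefficient = 1

I ≈ (0.250000/2) × 14.944720 = 1.868090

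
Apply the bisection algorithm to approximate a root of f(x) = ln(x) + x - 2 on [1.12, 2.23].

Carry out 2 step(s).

f(x) = ln(x) + x - 2
Initial interval: [1.12, 2.23]

Iteration 1:
  c_1 = (1.120000 + 2.230000)/2 = 1.675000
  f(c_1) = f(1.675000) = 0.190813
  f(a) × f(c) < 0, new interval: [1.120000, 1.675000]
Iteration 2:
  c_2 = (1.120000 + 1.675000)/2 = 1.397500
  f(c_2) = f(1.397500) = -0.267815
  f(a) × f(c) ≥ 0, new interval: [1.397500, 1.675000]

After 2 iteration(s), the approximation is c_2 = 1.397500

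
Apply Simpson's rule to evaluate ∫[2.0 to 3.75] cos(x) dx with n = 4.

f(x) = cos(x)
a = 2.0, b = 3.75, n = 4
h = (b - a)/n = 0.437500

Simpson's rule: (h/3)[f(x₀) + 4f(x₁) + 2f(x₂) + ... + f(xₙ)]

x_0 = 2.0000, f(x_0) = -0.416147, coefficient = 1
x_1 = 2.4375, f(x_1) = -0.762199, coefficient = 4
x_2 = 2.8750, f(x_2) = -0.964674, coefficient = 2
x_3 = 3.3125, f(x_3) = -0.985431, coefficient = 4
x_4 = 3.7500, f(x_4) = -0.820559, coefficient = 1

I ≈ (0.437500/3) × -10.156575 = -1.481167
Exact value: -1.480859
Error: 0.000308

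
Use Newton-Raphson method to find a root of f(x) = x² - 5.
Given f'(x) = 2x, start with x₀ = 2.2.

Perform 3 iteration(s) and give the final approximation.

f(x) = x² - 5
f'(x) = 2x
x₀ = 2.2

Newton-Raphson formula: x_{n+1} = x_n - f(x_n)/f'(x_n)

Iteration 1:
  f(2.200000) = -0.160000
  f'(2.200000) = 4.400000
  x_1 = 2.200000 - (-0.160000)/4.400000 = 2.236364
Iteration 2:
  f(2.236364) = 0.001322
  f'(2.236364) = 4.472727
  x_2 = 2.236364 - 0.001322/4.472727 = 2.236068
Iteration 3:
  f(2.236068) = 0.000000
  f'(2.236068) = 4.472136
  x_3 = 2.236068 - 0.000000/4.472136 = 2.236068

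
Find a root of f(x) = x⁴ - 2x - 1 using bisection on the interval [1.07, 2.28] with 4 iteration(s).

f(x) = x⁴ - 2x - 1
Initial interval: [1.07, 2.28]

Iteration 1:
  c_1 = (1.070000 + 2.280000)/2 = 1.675000
  f(c_1) = f(1.675000) = 3.521532
  f(a) × f(c) < 0, new interval: [1.070000, 1.675000]
Iteration 2:
  c_2 = (1.070000 + 1.675000)/2 = 1.372500
  f(c_2) = f(1.372500) = -0.196462
  f(a) × f(c) ≥ 0, new interval: [1.372500, 1.675000]
Iteration 3:
  c_3 = (1.372500 + 1.675000)/2 = 1.523750
  f(c_3) = f(1.523750) = 1.343321
  f(a) × f(c) < 0, new interval: [1.372500, 1.523750]
Iteration 4:
  c_4 = (1.372500 + 1.523750)/2 = 1.448125
  f(c_4) = f(1.448125) = 0.501436
  f(a) × f(c) < 0, new interval: [1.372500, 1.448125]

After 4 iteration(s), the approximation is c_4 = 1.448125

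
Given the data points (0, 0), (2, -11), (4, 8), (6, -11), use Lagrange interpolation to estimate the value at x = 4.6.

Lagrange interpolation formula:
P(x) = Σ yᵢ × Lᵢ(x)
where Lᵢ(x) = Π_{j≠i} (x - xⱼ)/(xᵢ - xⱼ)

L_0(4.6) = (4.6 - 2)/(0 - 2) × (4.6 - 4)/(0 - 4) × (4.6 - 6)/(0 - 6) = 0.045500
L_1(4.6) = (4.6 - 0)/(2 - 0) × (4.6 - 4)/(2 - 4) × (4.6 - 6)/(2 - 6) = -0.241500
L_2(4.6) = (4.6 - 0)/(4 - 0) × (4.6 - 2)/(4 - 2) × (4.6 - 6)/(4 - 6) = 1.046500
L_3(4.6) = (4.6 - 0)/(6 - 0) × (4.6 - 2)/(6 - 2) × (4.6 - 4)/(6 - 4) = 0.149500

P(4.6) = 0×L_0(4.6) + (-11)×L_1(4.6) + 8×L_2(4.6) + (-11)×L_3(4.6)
P(4.6) = 9.384000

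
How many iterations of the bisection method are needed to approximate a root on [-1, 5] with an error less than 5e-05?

We need (b-a)/2^n ≤ 5e-05
(5 - (-1))/2^n ≤ 5e-05
6/2^n ≤ 5e-05
2^n ≥ 120000
n ≥ log₂(120000) = 16.87
n ≥ 17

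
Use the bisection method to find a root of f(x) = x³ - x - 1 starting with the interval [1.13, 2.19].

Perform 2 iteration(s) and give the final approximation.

f(x) = x³ - x - 1
Initial interval: [1.13, 2.19]

Iteration 1:
  c_1 = (1.130000 + 2.190000)/2 = 1.660000
  f(c_1) = f(1.660000) = 1.914296
  f(a) × f(c) < 0, new interval: [1.130000, 1.660000]
Iteration 2:
  c_2 = (1.130000 + 1.660000)/2 = 1.395000
  f(c_2) = f(1.395000) = 0.319705
  f(a) × f(c) < 0, new interval: [1.130000, 1.395000]

After 2 iteration(s), the approximation is c_2 = 1.395000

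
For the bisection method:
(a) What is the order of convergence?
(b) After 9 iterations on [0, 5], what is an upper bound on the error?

(a) Bisection has linear (order 1) convergence; the error is halved each step.

(b) Error bound = (b-a)/2^n = (5 - 0)/2^{9}
    = 5/2^{9}

(a) 1 (linear); (b) error ≤ 9.77e-03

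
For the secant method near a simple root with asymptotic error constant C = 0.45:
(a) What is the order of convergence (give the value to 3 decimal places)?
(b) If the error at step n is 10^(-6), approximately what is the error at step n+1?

(a) Secant method has superlinear convergence with order φ = (1+√5)/2 ≈ 1.618.
    This means |e_{n+1}| ≈ C|e_n|^1.618.

(b) With |e_n| = 10^(-6) and C = 0.45:
    |e_{n+1}| ≈ 0.45 × (10^(-6))^1.618 = 0.45 × 10^(-9.71)

(a) ≈ 1.618 (golden ratio); (b) |e_{n+1}| ≈ 8.811e-11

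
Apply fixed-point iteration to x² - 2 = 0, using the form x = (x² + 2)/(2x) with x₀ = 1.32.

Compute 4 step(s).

Equation: x² - 2 = 0
Fixed-point form: x = (x² + 2)/(2x)
x₀ = 1.32

x_1 = g(1.320000) = 1.417576
x_2 = g(1.417576) = 1.414218
x_3 = g(1.414218) = 1.414214
x_4 = g(1.414214) = 1.414214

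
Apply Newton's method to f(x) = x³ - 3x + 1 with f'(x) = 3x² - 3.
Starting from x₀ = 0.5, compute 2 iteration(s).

f(x) = x³ - 3x + 1
f'(x) = 3x² - 3
x₀ = 0.5

Newton-Raphson formula: x_{n+1} = x_n - f(x_n)/f'(x_n)

Iteration 1:
  f(0.500000) = -0.375000
  f'(0.500000) = -2.250000
  x_1 = 0.500000 - (-0.375000)/(-2.250000) = 0.333333
Iteration 2:
  f(0.333333) = 0.037037
  f'(0.333333) = -2.666667
  x_2 = 0.333333 - 0.037037/(-2.666667) = 0.347222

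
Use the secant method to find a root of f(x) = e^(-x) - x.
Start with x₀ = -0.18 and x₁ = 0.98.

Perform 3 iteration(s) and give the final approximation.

f(x) = e^(-x) - x
x₀ = -0.18, x₁ = 0.98

Secant formula: x_{n+1} = x_n - f(x_n)(x_n - x_{n-1})/(f(x_n) - f(x_{n-1}))

Iteration 1:
  f(-0.180000) = 1.377217
  f(0.980000) = -0.604689
  x_2 = 0.980000 - (-0.604689)×(0.980000 - (-0.180000))/(-0.604689 - 1.377217)
       = 0.626079
Iteration 2:
  f(0.980000) = -0.604689
  f(0.626079) = -0.091394
  x_3 = 0.626079 - (-0.091394)×(0.626079 - 0.980000)/(-0.091394 - (-0.604689))
       = 0.563061
Iteration 3:
  f(0.626079) = -0.091394
  f(0.563061) = 0.006402
  x_4 = 0.563061 - 0.006402×(0.563061 - 0.626079)/(0.006402 - (-0.091394))
       = 0.567186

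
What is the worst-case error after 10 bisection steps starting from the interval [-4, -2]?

Bisection error bound: |error| ≤ (b-a)/2^n
|error| ≤ (-2 - (-4))/2^10 = 2/2^10
|error| ≤ 0.0019531250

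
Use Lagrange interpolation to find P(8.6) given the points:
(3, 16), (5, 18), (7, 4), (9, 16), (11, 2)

Lagrange interpolation formula:
P(x) = Σ yᵢ × Lᵢ(x)
where Lᵢ(x) = Π_{j≠i} (x - xⱼ)/(xᵢ - xⱼ)

L_0(8.6) = (8.6 - 5)/(3 - 5) × (8.6 - 7)/(3 - 7) × (8.6 - 9)/(3 - 9) × (8.6 - 11)/(3 - 11) = 0.014400
L_1(8.6) = (8.6 - 3)/(5 - 3) × (8.6 - 7)/(5 - 7) × (8.6 - 9)/(5 - 9) × (8.6 - 11)/(5 - 11) = -0.089600
L_2(8.6) = (8.6 - 3)/(7 - 3) × (8.6 - 5)/(7 - 5) × (8.6 - 9)/(7 - 9) × (8.6 - 11)/(7 - 11) = 0.302400
L_3(8.6) = (8.6 - 3)/(9 - 3) × (8.6 - 5)/(9 - 5) × (8.6 - 7)/(9 - 7) × (8.6 - 11)/(9 - 11) = 0.806400
L_4(8.6) = (8.6 - 3)/(11 - 3) × (8.6 - 5)/(11 - 5) × (8.6 - 7)/(11 - 7) × (8.6 - 9)/(11 - 9) = -0.033600

P(8.6) = 16×L_0(8.6) + 18×L_1(8.6) + 4×L_2(8.6) + 16×L_3(8.6) + 2×L_4(8.6)
P(8.6) = 12.662400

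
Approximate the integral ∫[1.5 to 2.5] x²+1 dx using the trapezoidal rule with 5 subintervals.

f(x) = x²+1
a = 1.5, b = 2.5, n = 5
h = (b - a)/n = 0.200000

Trapezoidal rule: (h/2)[f(x₀) + 2f(x₁) + 2f(x₂) + ... + f(xₙ)]

x_0 = 1.5000, f(x_0) = 3.250000, coefficient = 1
x_1 = 1.7000, f(x_1) = 3.890000, coefficient = 2
x_2 = 1.9000, f(x_2) = 4.610000, coefficient = 2
x_3 = 2.1000, f(x_3) = 5.410000, coefficient = 2
x_4 = 2.3000, f(x_4) = 6.290000, coefficient = 2
x_5 = 2.5000, f(x_5) = 7.250000, coefficient = 1

I ≈ (0.200000/2) × 50.900000 = 5.090000
Exact value: 5.083333
Error: 0.006667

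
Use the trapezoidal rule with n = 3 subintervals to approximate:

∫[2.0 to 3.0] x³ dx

f(x) = x³
a = 2.0, b = 3.0, n = 3
h = (b - a)/n = 0.333333

Trapezoidal rule: (h/2)[f(x₀) + 2f(x₁) + 2f(x₂) + ... + f(xₙ)]

x_0 = 2.0000, f(x_0) = 8.000000, coefficient = 1
x_1 = 2.3333, f(x_1) = 12.703704, coefficient = 2
x_2 = 2.6667, f(x_2) = 18.962963, coefficient = 2
x_3 = 3.0000, f(x_3) = 27.000000, coefficient = 1

I ≈ (0.333333/2) × 98.333333 = 16.388889
Exact value: 16.250000
Error: 0.138889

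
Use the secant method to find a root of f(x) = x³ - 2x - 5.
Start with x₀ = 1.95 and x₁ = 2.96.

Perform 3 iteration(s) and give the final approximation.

f(x) = x³ - 2x - 5
x₀ = 1.95, x₁ = 2.96

Secant formula: x_{n+1} = x_n - f(x_n)(x_n - x_{n-1})/(f(x_n) - f(x_{n-1}))

Iteration 1:
  f(1.950000) = -1.485125
  f(2.960000) = 15.014336
  x_2 = 2.960000 - 15.014336×(2.960000 - 1.950000)/(15.014336 - (-1.485125))
       = 2.040911
Iteration 2:
  f(2.960000) = 15.014336
  f(2.040911) = -0.580783
  x_3 = 2.040911 - (-0.580783)×(2.040911 - 2.960000)/(-0.580783 - 15.014336)
       = 2.075139
Iteration 3:
  f(2.040911) = -0.580783
  f(2.075139) = -0.214313
  x_4 = 2.075139 - (-0.214313)×(2.075139 - 2.040911)/(-0.214313 - (-0.580783))
       = 2.095156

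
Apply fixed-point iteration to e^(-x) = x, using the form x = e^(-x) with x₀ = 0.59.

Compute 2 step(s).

Equation: e^(-x) = x
Fixed-point form: x = e^(-x)
x₀ = 0.59

x_1 = g(0.590000) = 0.554327
x_2 = g(0.554327) = 0.574459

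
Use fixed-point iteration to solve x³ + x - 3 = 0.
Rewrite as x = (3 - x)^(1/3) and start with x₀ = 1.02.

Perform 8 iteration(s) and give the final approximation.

Equation: x³ + x - 3 = 0
Fixed-point form: x = (3 - x)^(1/3)
x₀ = 1.02

x_1 = g(1.020000) = 1.255707
x_2 = g(1.255707) = 1.203760
x_3 = g(1.203760) = 1.215593
x_4 = g(1.215593) = 1.212918
x_5 = g(1.212918) = 1.213523
x_6 = g(1.213523) = 1.213386
x_7 = g(1.213386) = 1.213417
x_8 = g(1.213417) = 1.213410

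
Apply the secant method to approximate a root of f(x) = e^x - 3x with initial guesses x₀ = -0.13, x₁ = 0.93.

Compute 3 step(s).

f(x) = e^x - 3x
x₀ = -0.13, x₁ = 0.93

Secant formula: x_{n+1} = x_n - f(x_n)(x_n - x_{n-1})/(f(x_n) - f(x_{n-1}))

Iteration 1:
  f(-0.130000) = 1.268095
  f(0.930000) = -0.255491
  x_2 = 0.930000 - (-0.255491)×(0.930000 - (-0.130000))/(-0.255491 - 1.268095)
       = 0.752248
Iteration 2:
  f(0.930000) = -0.255491
  f(0.752248) = -0.134980
  x_3 = 0.752248 - (-0.134980)×(0.752248 - 0.930000)/(-0.134980 - (-0.255491))
       = 0.553155
Iteration 3:
  f(0.752248) = -0.134980
  f(0.553155) = 0.079265
  x_4 = 0.553155 - 0.079265×(0.553155 - 0.752248)/(0.079265 - (-0.134980))
       = 0.626814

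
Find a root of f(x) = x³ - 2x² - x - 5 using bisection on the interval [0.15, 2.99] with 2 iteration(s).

f(x) = x³ - 2x² - x - 5
Initial interval: [0.15, 2.99]

Iteration 1:
  c_1 = (0.150000 + 2.990000)/2 = 1.570000
  f(c_1) = f(1.570000) = -7.629907
  f(a) × f(c) ≥ 0, new interval: [1.570000, 2.990000]
Iteration 2:
  c_2 = (1.570000 + 2.990000)/2 = 2.280000
  f(c_2) = f(2.280000) = -5.824448
  f(a) × f(c) ≥ 0, new interval: [2.280000, 2.990000]

After 2 iteration(s), the approximation is c_2 = 2.280000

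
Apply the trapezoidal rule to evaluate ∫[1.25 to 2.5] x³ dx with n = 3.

f(x) = x³
a = 1.25, b = 2.5, n = 3
h = (b - a)/n = 0.416667

Trapezoidal rule: (h/2)[f(x₀) + 2f(x₁) + 2f(x₂) + ... + f(xₙ)]

x_0 = 1.2500, f(x_0) = 1.953125, coefficient = 1
x_1 = 1.6667, f(x_1) = 4.629630, coefficient = 2
x_2 = 2.0833, f(x_2) = 9.042245, coefficient = 2
x_3 = 2.5000, f(x_3) = 15.625000, coefficient = 1

I ≈ (0.416667/2) × 44.921875 = 9.358724
Exact value: 9.155273
Error: 0.203451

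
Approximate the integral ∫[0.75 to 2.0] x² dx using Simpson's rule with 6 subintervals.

f(x) = x²
a = 0.75, b = 2.0, n = 6
h = (b - a)/n = 0.208333

Simpson's rule: (h/3)[f(x₀) + 4f(x₁) + 2f(x₂) + ... + f(xₙ)]

x_0 = 0.7500, f(x_0) = 0.562500, coefficient = 1
x_1 = 0.9583, f(x_1) = 0.918403, coefficient = 4
x_2 = 1.1667, f(x_2) = 1.361111, coefficient = 2
x_3 = 1.3750, f(x_3) = 1.890625, coefficient = 4
x_4 = 1.5833, f(x_4) = 2.506944, coefficient = 2
x_5 = 1.7917, f(x_5) = 3.210069, coefficient = 4
x_6 = 2.0000, f(x_6) = 4.000000, coefficient = 1

I ≈ (0.208333/3) × 36.375000 = 2.526042
Exact value: 2.526042
Error: 0.000000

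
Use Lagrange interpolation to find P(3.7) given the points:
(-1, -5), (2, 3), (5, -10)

Lagrange interpolation formula:
P(x) = Σ yᵢ × Lᵢ(x)
where Lᵢ(x) = Π_{j≠i} (x - xⱼ)/(xᵢ - xⱼ)

L_0(3.7) = (3.7 - 2)/(-1 - 2) × (3.7 - 5)/(-1 - 5) = -0.122778
L_1(3.7) = (3.7 - (-1))/(2 - (-1)) × (3.7 - 5)/(2 - 5) = 0.678889
L_2(3.7) = (3.7 - (-1))/(5 - (-1)) × (3.7 - 2)/(5 - 2) = 0.443889

P(3.7) = (-5)×L_0(3.7) + 3×L_1(3.7) + (-10)×L_2(3.7)
P(3.7) = -1.788333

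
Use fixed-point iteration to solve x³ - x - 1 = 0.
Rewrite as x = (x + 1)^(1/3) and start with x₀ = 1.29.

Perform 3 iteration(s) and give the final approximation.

Equation: x³ - x - 1 = 0
Fixed-point form: x = (x + 1)^(1/3)
x₀ = 1.29

x_1 = g(1.290000) = 1.318090
x_2 = g(1.318090) = 1.323458
x_3 = g(1.323458) = 1.324479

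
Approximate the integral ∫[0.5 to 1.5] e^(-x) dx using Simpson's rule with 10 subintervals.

f(x) = e^(-x)
a = 0.5, b = 1.5, n = 10
h = (b - a)/n = 0.100000

Simpson's rule: (h/3)[f(x₀) + 4f(x₁) + 2f(x₂) + ... + f(xₙ)]

x_0 = 0.5000, f(x_0) = 0.606531, coefficient = 1
x_1 = 0.6000, f(x_1) = 0.548812, coefficient = 4
x_2 = 0.7000, f(x_2) = 0.496585, coefficient = 2
x_3 = 0.8000, f(x_3) = 0.449329, coefficient = 4
x_4 = 0.9000, f(x_4) = 0.406570, coefficient = 2
x_5 = 1.0000, f(x_5) = 0.367879, coefficient = 4
x_6 = 1.1000, f(x_6) = 0.332871, coefficient = 2
x_7 = 1.2000, f(x_7) = 0.301194, coefficient = 4
x_8 = 1.3000, f(x_8) = 0.272532, coefficient = 2
x_9 = 1.4000, f(x_9) = 0.246597, coefficient = 4
x_10 = 1.5000, f(x_10) = 0.223130, coefficient = 1

I ≈ (0.100000/3) × 11.502021 = 0.383401
Exact value: 0.383400
Error: 0.000000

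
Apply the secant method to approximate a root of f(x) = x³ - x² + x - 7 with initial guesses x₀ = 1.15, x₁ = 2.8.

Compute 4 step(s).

f(x) = x³ - x² + x - 7
x₀ = 1.15, x₁ = 2.8

Secant formula: x_{n+1} = x_n - f(x_n)(x_n - x_{n-1})/(f(x_n) - f(x_{n-1}))

Iteration 1:
  f(1.150000) = -5.651625
  f(2.800000) = 9.912000
  x_2 = 2.800000 - 9.912000×(2.800000 - 1.150000)/(9.912000 - (-5.651625))
       = 1.749165
Iteration 2:
  f(2.800000) = 9.912000
  f(1.749165) = -2.958705
  x_3 = 1.749165 - (-2.958705)×(1.749165 - 2.800000)/(-2.958705 - 9.912000)
       = 1.990730
Iteration 3:
  f(1.749165) = -2.958705
  f(1.990730) = -1.083001
  x_4 = 1.990730 - (-1.083001)×(1.990730 - 1.749165)/(-1.083001 - (-2.958705))
       = 2.130206
Iteration 4:
  f(1.990730) = -1.083001
  f(2.130206) = 0.258826
  x_5 = 2.130206 - 0.258826×(2.130206 - 1.990730)/(0.258826 - (-1.083001))
       = 2.103302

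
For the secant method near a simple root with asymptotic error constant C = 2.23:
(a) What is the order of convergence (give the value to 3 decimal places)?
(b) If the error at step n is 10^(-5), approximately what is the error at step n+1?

(a) Secant method has superlinear convergence with order φ = (1+√5)/2 ≈ 1.618.
    This means |e_{n+1}| ≈ C|e_n|^1.618.

(b) With |e_n| = 10^(-5) and C = 2.23:
    |e_{n+1}| ≈ 2.23 × (10^(-5))^1.618 = 2.23 × 10^(-8.09)

(a) ≈ 1.618 (golden ratio); (b) |e_{n+1}| ≈ 1.812e-08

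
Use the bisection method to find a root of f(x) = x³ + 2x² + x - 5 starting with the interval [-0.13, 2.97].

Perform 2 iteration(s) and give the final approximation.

f(x) = x³ + 2x² + x - 5
Initial interval: [-0.13, 2.97]

Iteration 1:
  c_1 = (-0.130000 + 2.970000)/2 = 1.420000
  f(c_1) = f(1.420000) = 3.316088
  f(a) × f(c) < 0, new interval: [-0.130000, 1.420000]
Iteration 2:
  c_2 = (-0.130000 + 1.420000)/2 = 0.645000
  f(c_2) = f(0.645000) = -3.254614
  f(a) × f(c) ≥ 0, new interval: [0.645000, 1.420000]

After 2 iteration(s), the approximation is c_2 = 0.645000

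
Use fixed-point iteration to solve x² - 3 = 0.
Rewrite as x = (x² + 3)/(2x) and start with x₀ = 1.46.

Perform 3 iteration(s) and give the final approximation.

Equation: x² - 3 = 0
Fixed-point form: x = (x² + 3)/(2x)
x₀ = 1.46

x_1 = g(1.460000) = 1.757397
x_2 = g(1.757397) = 1.732234
x_3 = g(1.732234) = 1.732051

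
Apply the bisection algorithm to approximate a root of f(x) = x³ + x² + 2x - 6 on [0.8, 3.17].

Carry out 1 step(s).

f(x) = x³ + x² + 2x - 6
Initial interval: [0.8, 3.17]

Iteration 1:
  c_1 = (0.800000 + 3.170000)/2 = 1.985000
  f(c_1) = f(1.985000) = 9.731572
  f(a) × f(c) < 0, new interval: [0.800000, 1.985000]

After 1 iteration(s), the approximation is c_1 = 1.985000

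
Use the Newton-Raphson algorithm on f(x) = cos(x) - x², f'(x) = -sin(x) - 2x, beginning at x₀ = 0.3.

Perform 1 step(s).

f(x) = cos(x) - x²
f'(x) = -sin(x) - 2x
x₀ = 0.3

Newton-Raphson formula: x_{n+1} = x_n - f(x_n)/f'(x_n)

Iteration 1:
  f(0.300000) = 0.865336
  f'(0.300000) = -0.895520
  x_1 = 0.300000 - 0.865336/(-0.895520) = 1.266295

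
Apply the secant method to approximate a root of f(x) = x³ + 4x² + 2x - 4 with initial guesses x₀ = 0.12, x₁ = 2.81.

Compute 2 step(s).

f(x) = x³ + 4x² + 2x - 4
x₀ = 0.12, x₁ = 2.81

Secant formula: x_{n+1} = x_n - f(x_n)(x_n - x_{n-1})/(f(x_n) - f(x_{n-1}))

Iteration 1:
  f(0.120000) = -3.700672
  f(2.810000) = 55.392441
  x_2 = 2.810000 - 55.392441×(2.810000 - 0.120000)/(55.392441 - (-3.700672))
       = 0.288460
Iteration 2:
  f(2.810000) = 55.392441
  f(0.288460) = -3.066242
  x_3 = 0.288460 - (-3.066242)×(0.288460 - 2.810000)/(-3.066242 - 55.392441)
       = 0.420718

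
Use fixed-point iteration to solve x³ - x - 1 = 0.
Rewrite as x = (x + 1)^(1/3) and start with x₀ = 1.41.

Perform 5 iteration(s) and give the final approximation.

Equation: x³ - x - 1 = 0
Fixed-point form: x = (x + 1)^(1/3)
x₀ = 1.41

x_1 = g(1.410000) = 1.340723
x_2 = g(1.340723) = 1.327751
x_3 = g(1.327751) = 1.325294
x_4 = g(1.325294) = 1.324827
x_5 = g(1.324827) = 1.324739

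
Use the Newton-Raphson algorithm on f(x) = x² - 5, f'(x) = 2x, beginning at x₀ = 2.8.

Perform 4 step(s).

f(x) = x² - 5
f'(x) = 2x
x₀ = 2.8

Newton-Raphson formula: x_{n+1} = x_n - f(x_n)/f'(x_n)

Iteration 1:
  f(2.800000) = 2.840000
  f'(2.800000) = 5.600000
  x_1 = 2.800000 - 2.840000/5.600000 = 2.292857
Iteration 2:
  f(2.292857) = 0.257194
  f'(2.292857) = 4.585714
  x_2 = 2.292857 - 0.257194/4.585714 = 2.236771
Iteration 3:
  f(2.236771) = 0.003146
  f'(2.236771) = 4.473543
  x_3 = 2.236771 - 0.003146/4.473543 = 2.236068
Iteration 4:
  f(2.236068) = 0.000000
  f'(2.236068) = 4.472136
  x_4 = 2.236068 - 0.000000/4.472136 = 2.236068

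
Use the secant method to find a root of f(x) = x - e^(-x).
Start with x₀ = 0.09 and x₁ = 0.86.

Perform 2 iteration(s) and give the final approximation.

f(x) = x - e^(-x)
x₀ = 0.09, x₁ = 0.86

Secant formula: x_{n+1} = x_n - f(x_n)(x_n - x_{n-1})/(f(x_n) - f(x_{n-1}))

Iteration 1:
  f(0.090000) = -0.823931
  f(0.860000) = 0.436838
  x_2 = 0.860000 - 0.436838×(0.860000 - 0.090000)/(0.436838 - (-0.823931))
       = 0.593206
Iteration 2:
  f(0.860000) = 0.436838
  f(0.593206) = 0.040654
  x_3 = 0.593206 - 0.040654×(0.593206 - 0.860000)/(0.040654 - 0.436838)
       = 0.565830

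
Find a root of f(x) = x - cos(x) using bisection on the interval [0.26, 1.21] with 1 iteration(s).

f(x) = x - cos(x)
Initial interval: [0.26, 1.21]

Iteration 1:
  c_1 = (0.260000 + 1.210000)/2 = 0.735000
  f(c_1) = f(0.735000) = -0.006831
  f(a) × f(c) ≥ 0, new interval: [0.735000, 1.210000]

After 1 iteration(s), the approximation is c_1 = 0.735000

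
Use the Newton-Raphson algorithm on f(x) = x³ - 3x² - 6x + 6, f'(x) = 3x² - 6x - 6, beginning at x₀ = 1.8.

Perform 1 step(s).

f(x) = x³ - 3x² - 6x + 6
f'(x) = 3x² - 6x - 6
x₀ = 1.8

Newton-Raphson formula: x_{n+1} = x_n - f(x_n)/f'(x_n)

Iteration 1:
  f(1.800000) = -8.688000
  f'(1.800000) = -7.080000
  x_1 = 1.800000 - (-8.688000)/(-7.080000) = 0.572881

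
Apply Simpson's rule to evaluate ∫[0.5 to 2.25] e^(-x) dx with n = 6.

f(x) = e^(-x)
a = 0.5, b = 2.25, n = 6
h = (b - a)/n = 0.291667

Simpson's rule: (h/3)[f(x₀) + 4f(x₁) + 2f(x₂) + ... + f(xₙ)]

x_0 = 0.5000, f(x_0) = 0.606531, coefficient = 1
x_1 = 0.7917, f(x_1) = 0.453089, coefficient = 4
x_2 = 1.0833, f(x_2) = 0.338465, coefficient = 2
x_3 = 1.3750, f(x_3) = 0.252840, coefficient = 4
x_4 = 1.6667, f(x_4) = 0.188876, coefficient = 2
x_5 = 1.9583, f(x_5) = 0.141093, coefficient = 4
x_6 = 2.2500, f(x_6) = 0.105399, coefficient = 1

I ≈ (0.291667/3) × 5.154700 = 0.501151
Exact value: 0.501131
Error: 0.000020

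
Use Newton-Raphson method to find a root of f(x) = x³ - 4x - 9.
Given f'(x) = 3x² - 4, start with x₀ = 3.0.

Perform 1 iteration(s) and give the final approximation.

f(x) = x³ - 4x - 9
f'(x) = 3x² - 4
x₀ = 3.0

Newton-Raphson formula: x_{n+1} = x_n - f(x_n)/f'(x_n)

Iteration 1:
  f(3.000000) = 6.000000
  f'(3.000000) = 23.000000
  x_1 = 3.000000 - 6.000000/23.000000 = 2.739130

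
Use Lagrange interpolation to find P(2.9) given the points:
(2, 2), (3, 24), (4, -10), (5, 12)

Lagrange interpolation formula:
P(x) = Σ yᵢ × Lᵢ(x)
where Lᵢ(x) = Π_{j≠i} (x - xⱼ)/(xᵢ - xⱼ)

L_0(2.9) = (2.9 - 3)/(2 - 3) × (2.9 - 4)/(2 - 4) × (2.9 - 5)/(2 - 5) = 0.038500
L_1(2.9) = (2.9 - 2)/(3 - 2) × (2.9 - 4)/(3 - 4) × (2.9 - 5)/(3 - 5) = 1.039500
L_2(2.9) = (2.9 - 2)/(4 - 2) × (2.9 - 3)/(4 - 3) × (2.9 - 5)/(4 - 5) = -0.094500
L_3(2.9) = (2.9 - 2)/(5 - 2) × (2.9 - 3)/(5 - 3) × (2.9 - 4)/(5 - 4) = 0.016500

P(2.9) = 2×L_0(2.9) + 24×L_1(2.9) + (-10)×L_2(2.9) + 12×L_3(2.9)
P(2.9) = 26.168000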